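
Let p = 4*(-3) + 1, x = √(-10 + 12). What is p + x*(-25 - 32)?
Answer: -11 - 57*√2 ≈ -91.610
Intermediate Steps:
x = √2 ≈ 1.4142
p = -11 (p = -12 + 1 = -11)
p + x*(-25 - 32) = -11 + √2*(-25 - 32) = -11 + √2*(-57) = -11 - 57*√2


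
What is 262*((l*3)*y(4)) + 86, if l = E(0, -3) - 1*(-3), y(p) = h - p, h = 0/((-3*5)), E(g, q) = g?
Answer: -9346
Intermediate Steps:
h = 0 (h = 0/(-15) = 0*(-1/15) = 0)
y(p) = -p (y(p) = 0 - p = -p)
l = 3 (l = 0 - 1*(-3) = 0 + 3 = 3)
262*((l*3)*y(4)) + 86 = 262*((3*3)*(-1*4)) + 86 = 262*(9*(-4)) + 86 = 262*(-36) + 86 = -9432 + 86 = -9346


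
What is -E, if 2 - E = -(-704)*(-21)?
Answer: -14786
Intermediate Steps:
E = 14786 (E = 2 - (-704)*(-1*(-21)) = 2 - (-704)*21 = 2 - 1*(-14784) = 2 + 14784 = 14786)
-E = -1*14786 = -14786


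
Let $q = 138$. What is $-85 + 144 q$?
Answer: $19787$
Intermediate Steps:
$-85 + 144 q = -85 + 144 \cdot 138 = -85 + 19872 = 19787$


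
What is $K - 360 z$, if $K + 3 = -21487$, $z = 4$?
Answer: $-22930$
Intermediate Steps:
$K = -21490$ ($K = -3 - 21487 = -21490$)
$K - 360 z = -21490 - 1440 = -22930$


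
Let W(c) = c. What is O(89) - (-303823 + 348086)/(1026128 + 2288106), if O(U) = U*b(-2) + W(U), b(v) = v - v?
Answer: 294922563/3314234 ≈ 88.987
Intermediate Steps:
b(v) = 0
O(U) = U (O(U) = U*0 + U = 0 + U = U)
O(89) - (-303823 + 348086)/(1026128 + 2288106) = 89 - (-303823 + 348086)/(1026128 + 2288106) = 89 - 44263/3314234 = 294922563/3314234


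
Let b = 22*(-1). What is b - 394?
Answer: -416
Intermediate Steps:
b = -22
b - 394 = -22 - 394 = -416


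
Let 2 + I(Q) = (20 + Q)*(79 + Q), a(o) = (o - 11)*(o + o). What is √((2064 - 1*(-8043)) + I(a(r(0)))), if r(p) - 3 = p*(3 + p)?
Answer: √9237 ≈ 96.109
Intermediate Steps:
r(p) = 3 + p*(3 + p)
a(o) = 2*o*(-11 + o) (a(o) = (-11 + o)*(2*o) = 2*o*(-11 + o))
I(Q) = -2 + (20 + Q)*(79 + Q)
√((2064 - 1*(-8043)) + I(a(r(0)))) = √((2064 - 1*(-8043)) + (1578 + (2*(3 + 0² + 3*0)*(-11 + (3 + 0² + 3*0)))² + 99*(2*(3 + 0² + 3*0)*(-11 + (3 + 0² + 3*0))))) = √((2064 + 8043) + (1578 + (2*(3 + 0 + 0)*(-11 + (3 + 0 + 0)))² + 99*(2*(3 + 0 + 0)*(-11 + (3 + 0 + 0))))) = √(10107 + (1578 + (2*3*(-11 + 3))² + 99*(2*3*(-11 + 3)))) = √(10107 + (1578 + (2*3*(-8))² + 99*(2*3*(-8)))) = √(10107 + (1578 + (-48)² + 99*(-48))) = √(10107 + (1578 + 2304 - 4752)) = √(10107 - 870) = √9237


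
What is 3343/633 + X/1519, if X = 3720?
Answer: 239767/31017 ≈ 7.7302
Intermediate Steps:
3343/633 + X/1519 = 3343/633 + 3720/1519 = 3343*(1/633) + 3720*(1/1519) = 3343/633 + 120/49 = 239767/31017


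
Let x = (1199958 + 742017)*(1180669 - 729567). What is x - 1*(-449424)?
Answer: 876029255874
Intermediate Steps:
x = 876028806450 (x = 1941975*451102 = 876028806450)
x - 1*(-449424) = 876028806450 - 1*(-449424) = 876028806450 + 449424 = 876029255874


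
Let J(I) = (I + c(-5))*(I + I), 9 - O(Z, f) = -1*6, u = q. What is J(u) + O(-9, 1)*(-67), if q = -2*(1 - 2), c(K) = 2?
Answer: -989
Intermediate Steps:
q = 2 (q = -2*(-1) = 2)
u = 2
O(Z, f) = 15 (O(Z, f) = 9 - (-1)*6 = 9 - 1*(-6) = 9 + 6 = 15)
J(I) = 2*I*(2 + I) (J(I) = (I + 2)*(I + I) = (2 + I)*(2*I) = 2*I*(2 + I))
J(u) + O(-9, 1)*(-67) = 2*2*(2 + 2) + 15*(-67) = 2*2*4 - 1005 = 16 - 1005 = -989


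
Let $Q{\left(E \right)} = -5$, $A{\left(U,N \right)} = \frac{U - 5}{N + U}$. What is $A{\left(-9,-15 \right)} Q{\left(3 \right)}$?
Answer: $- \frac{35}{12} \approx -2.9167$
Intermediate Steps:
$A{\left(U,N \right)} = \frac{-5 + U}{N + U}$
$A{\left(-9,-15 \right)} Q{\left(3 \right)} = \frac{-5 - 9}{-15 - 9} \left(-5\right) = \frac{1}{-24} \left(-14\right) \left(-5\right) = \left(- \frac{1}{24}\right) \left(-14\right) \left(-5\right) = \frac{7}{12} \left(-5\right) = - \frac{35}{12}$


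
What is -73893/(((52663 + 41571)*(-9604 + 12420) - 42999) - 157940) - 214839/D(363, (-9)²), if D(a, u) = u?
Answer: -234432699496/88387335 ≈ -2652.3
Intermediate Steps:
-73893/(((52663 + 41571)*(-9604 + 12420) - 42999) - 157940) - 214839/D(363, (-9)²) = -73893/(((52663 + 41571)*(-9604 + 12420) - 42999) - 157940) - 214839/((-9)²) = -73893/((94234*2816 - 42999) - 157940) - 214839/81 = -73893/((265362944 - 42999) - 157940) - 214839*1/81 = -73893/(265319945 - 157940) - 7957/3 = -73893/265162005 - 7957/3 = -73893*1/265162005 - 7957/3 = -24631/88387335 - 7957/3 = -234432699496/88387335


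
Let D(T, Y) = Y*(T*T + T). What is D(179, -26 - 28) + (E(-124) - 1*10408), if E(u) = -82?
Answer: -1750370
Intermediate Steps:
D(T, Y) = Y*(T + T**2) (D(T, Y) = Y*(T**2 + T) = Y*(T + T**2))
D(179, -26 - 28) + (E(-124) - 1*10408) = 179*(-26 - 28)*(1 + 179) + (-82 - 1*10408) = 179*(-54)*180 + (-82 - 10408) = -1739880 - 10490 = -1750370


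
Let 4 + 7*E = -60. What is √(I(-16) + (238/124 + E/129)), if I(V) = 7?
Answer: √27734960526/55986 ≈ 2.9746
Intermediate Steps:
E = -64/7 (E = -4/7 + (⅐)*(-60) = -4/7 - 60/7 = -64/7 ≈ -9.1429)
√(I(-16) + (238/124 + E/129)) = √(7 + (238/124 - 64/7/129)) = √(7 + (238*(1/124) - 64/7*1/129)) = √(7 + (119/62 - 64/903)) = √(7 + 103489/55986) = √(495391/55986) = √27734960526/55986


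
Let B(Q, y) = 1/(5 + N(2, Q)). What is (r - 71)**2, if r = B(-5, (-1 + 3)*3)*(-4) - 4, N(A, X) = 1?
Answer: 51529/9 ≈ 5725.4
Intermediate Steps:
B(Q, y) = 1/6 (B(Q, y) = 1/(5 + 1) = 1/6)
r = -14/3 (r = (1/6)*(-4) - 4 = -2/3 - 4 = -14/3 ≈ -4.6667)
(r - 71)**2 = (-14/3 - 71)**2 = (-227/3)**2 = 51529/9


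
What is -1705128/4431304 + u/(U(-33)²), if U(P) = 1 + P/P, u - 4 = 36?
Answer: 5325989/553913 ≈ 9.6152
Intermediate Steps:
u = 40 (u = 4 + 36 = 40)
U(P) = 2 (U(P) = 1 + 1 = 2)
-1705128/4431304 + u/(U(-33)²) = -1705128/4431304 + 40/(2²) = -1705128*1/4431304 + 40/4 = -213141/553913 + 40*(¼) = -213141/553913 + 10 = 5325989/553913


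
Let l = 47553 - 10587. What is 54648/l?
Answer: 9108/6161 ≈ 1.4783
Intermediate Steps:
l = 36966
54648/l = 54648/36966 = 54648*(1/36966) = 9108/6161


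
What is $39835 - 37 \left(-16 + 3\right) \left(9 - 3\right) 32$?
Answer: $132187$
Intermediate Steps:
$39835 - 37 \left(-16 + 3\right) \left(9 - 3\right) 32 = 39835 - 37 \left(\left(-13\right) 6\right) 32 = 39835 - 37 \left(-78\right) 32 = 39835 - \left(-2886\right) 32 = 39835 - -92352 = 39835 + 92352 = 132187$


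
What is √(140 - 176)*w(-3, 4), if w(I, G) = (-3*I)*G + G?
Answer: 240*I ≈ 240.0*I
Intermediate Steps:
w(I, G) = G - 3*G*I (w(I, G) = -3*G*I + G = G - 3*G*I)
√(140 - 176)*w(-3, 4) = √(140 - 176)*(4*(1 - 3*(-3))) = √(-36)*(4*(1 + 9)) = (6*I)*(4*10) = (6*I)*40 = 240*I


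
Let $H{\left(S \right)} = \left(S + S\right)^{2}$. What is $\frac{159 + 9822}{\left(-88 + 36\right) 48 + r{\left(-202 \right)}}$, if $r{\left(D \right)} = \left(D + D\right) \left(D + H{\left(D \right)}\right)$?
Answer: $- \frac{3327}{21953384} \approx -0.00015155$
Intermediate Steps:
$H{\left(S \right)} = 4 S^{2}$ ($H{\left(S \right)} = \left(2 S\right)^{2} = 4 S^{2}$)
$r{\left(D \right)} = 2 D \left(D + 4 D^{2}\right)$ ($r{\left(D \right)} = \left(D + D\right) \left(D + 4 D^{2}\right) = 2 D \left(D + 4 D^{2}\right)$)
$\frac{159 + 9822}{\left(-88 + 36\right) 48 + r{\left(-202 \right)}} = \frac{159 + 9822}{\left(-88 + 36\right) 48 + \left(-202\right)^{2} \left(2 + 8 \left(-202\right)\right)} = \frac{9981}{\left(-52\right) 48 + 40804 \left(2 - 1616\right)} = \frac{9981}{-2496 + 40804 \left(-1614\right)} = \frac{9981}{-2496 - 65857656} = \frac{9981}{-65860152} = 9981 \left(- \frac{1}{65860152}\right) = - \frac{3327}{21953384}$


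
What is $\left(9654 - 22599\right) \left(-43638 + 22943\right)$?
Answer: $267896775$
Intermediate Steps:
$\left(9654 - 22599\right) \left(-43638 + 22943\right) = \left(-12945\right) \left(-20695\right) = 267896775$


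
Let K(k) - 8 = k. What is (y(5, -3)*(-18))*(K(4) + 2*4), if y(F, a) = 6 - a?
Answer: -3240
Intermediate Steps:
K(k) = 8 + k
(y(5, -3)*(-18))*(K(4) + 2*4) = ((6 - 1*(-3))*(-18))*((8 + 4) + 2*4) = ((6 + 3)*(-18))*(12 + 8) = (9*(-18))*20 = -162*20 = -3240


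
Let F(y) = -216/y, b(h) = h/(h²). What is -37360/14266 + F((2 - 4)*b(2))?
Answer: 1522048/7133 ≈ 213.38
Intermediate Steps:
b(h) = 1/h (b(h) = h/h² = 1/h)
-37360/14266 + F((2 - 4)*b(2)) = -37360/14266 - 216*2/(2 - 4) = -37360*1/14266 - 216/((-2*½)) = -18680/7133 - 216/(-1) = -18680/7133 - 216*(-1) = -18680/7133 + 216 = 1522048/7133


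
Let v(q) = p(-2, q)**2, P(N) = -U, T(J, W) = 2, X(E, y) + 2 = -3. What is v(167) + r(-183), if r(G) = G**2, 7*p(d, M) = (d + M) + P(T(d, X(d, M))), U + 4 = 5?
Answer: 1667857/49 ≈ 34038.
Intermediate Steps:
X(E, y) = -5 (X(E, y) = -2 - 3 = -5)
U = 1 (U = -4 + 5 = 1)
P(N) = -1 (P(N) = -1*1 = -1)
p(d, M) = -1/7 + M/7 + d/7 (p(d, M) = ((d + M) - 1)/7 = ((M + d) - 1)/7 = (-1 + M + d)/7 = -1/7 + M/7 + d/7)
v(q) = (-3/7 + q/7)**2 (v(q) = (-1/7 + q/7 + (1/7)*(-2))**2 = (-1/7 + q/7 - 2/7)**2 = (-3/7 + q/7)**2)
v(167) + r(-183) = (-3 + 167)**2/49 + (-183)**2 = (1/49)*164**2 + 33489 = (1/49)*26896 + 33489 = 26896/49 + 33489 = 1667857/49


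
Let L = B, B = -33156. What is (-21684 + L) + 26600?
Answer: -28240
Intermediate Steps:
L = -33156
(-21684 + L) + 26600 = (-21684 - 33156) + 26600 = -54840 + 26600 = -28240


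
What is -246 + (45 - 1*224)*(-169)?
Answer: 30005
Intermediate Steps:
-246 + (45 - 1*224)*(-169) = -246 + (45 - 224)*(-169) = -246 - 179*(-169) = -246 + 30251 = 30005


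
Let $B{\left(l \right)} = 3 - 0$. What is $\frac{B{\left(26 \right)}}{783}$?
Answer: $\frac{1}{261} \approx 0.0038314$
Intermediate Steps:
$B{\left(l \right)} = 3$ ($B{\left(l \right)} = 3 + 0 = 3$)
$\frac{B{\left(26 \right)}}{783} = \frac{3}{783} = 3 \cdot \frac{1}{783} = \frac{1}{261}$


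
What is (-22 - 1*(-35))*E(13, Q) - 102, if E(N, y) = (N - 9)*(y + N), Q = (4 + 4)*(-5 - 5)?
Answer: -3586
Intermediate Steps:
Q = -80 (Q = 8*(-10) = -80)
E(N, y) = (-9 + N)*(N + y)
(-22 - 1*(-35))*E(13, Q) - 102 = (-22 - 1*(-35))*(13**2 - 9*13 - 9*(-80) + 13*(-80)) - 102 = (-22 + 35)*(169 - 117 + 720 - 1040) - 102 = 13*(-268) - 102 = -3484 - 102 = -3586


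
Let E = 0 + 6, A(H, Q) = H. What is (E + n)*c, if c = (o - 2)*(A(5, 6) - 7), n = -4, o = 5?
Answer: -12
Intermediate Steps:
c = -6 (c = (5 - 2)*(5 - 7) = 3*(-2) = -6)
E = 6
(E + n)*c = (6 - 4)*(-6) = 2*(-6) = -12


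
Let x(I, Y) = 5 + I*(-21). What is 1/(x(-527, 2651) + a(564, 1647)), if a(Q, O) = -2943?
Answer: 1/8129 ≈ 0.00012302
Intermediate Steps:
x(I, Y) = 5 - 21*I
1/(x(-527, 2651) + a(564, 1647)) = 1/((5 - 21*(-527)) - 2943) = 1/((5 + 11067) - 2943) = 1/(11072 - 2943) = 1/8129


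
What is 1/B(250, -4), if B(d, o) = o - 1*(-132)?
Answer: 1/128 ≈ 0.0078125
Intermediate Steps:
B(d, o) = 132 + o (B(d, o) = o + 132 = 132 + o)
1/B(250, -4) = 1/(132 - 4) = 1/128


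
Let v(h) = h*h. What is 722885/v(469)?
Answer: 722885/219961 ≈ 3.2864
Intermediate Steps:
v(h) = h²
722885/v(469) = 722885/(469²) = 722885/219961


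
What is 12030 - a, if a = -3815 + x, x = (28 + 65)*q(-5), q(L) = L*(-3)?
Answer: 14450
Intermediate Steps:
q(L) = -3*L
x = 1395 (x = (28 + 65)*(-3*(-5)) = 93*15 = 1395)
a = -2420 (a = -3815 + 1395 = -2420)
12030 - a = 12030 - 1*(-2420) = 12030 + 2420 = 14450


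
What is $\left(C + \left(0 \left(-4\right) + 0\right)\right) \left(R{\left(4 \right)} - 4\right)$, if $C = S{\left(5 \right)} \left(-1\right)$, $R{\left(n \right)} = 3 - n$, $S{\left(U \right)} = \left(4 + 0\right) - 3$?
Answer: $5$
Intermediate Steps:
$S{\left(U \right)} = 1$ ($S{\left(U \right)} = 4 - 3 = 1$)
$C = -1$ ($C = 1 \left(-1\right) = -1$)
$\left(C + \left(0 \left(-4\right) + 0\right)\right) \left(R{\left(4 \right)} - 4\right) = \left(-1 + \left(0 \left(-4\right) + 0\right)\right) \left(\left(3 - 4\right) - 4\right) = \left(-1 + \left(0 + 0\right)\right) \left(\left(3 - 4\right) - 4\right) = \left(-1 + 0\right) \left(-1 - 4\right) = \left(-1\right) \left(-5\right) = 5$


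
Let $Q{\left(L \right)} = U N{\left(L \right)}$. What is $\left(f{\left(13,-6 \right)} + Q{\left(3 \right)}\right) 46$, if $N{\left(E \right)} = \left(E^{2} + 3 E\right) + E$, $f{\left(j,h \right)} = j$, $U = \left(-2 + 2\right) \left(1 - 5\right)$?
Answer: $598$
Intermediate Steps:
$U = 0$ ($U = 0 \left(-4\right) = 0$)
$N{\left(E \right)} = E^{2} + 4 E$
$Q{\left(L \right)} = 0$ ($Q{\left(L \right)} = 0 L \left(4 + L\right) = 0$)
$\left(f{\left(13,-6 \right)} + Q{\left(3 \right)}\right) 46 = \left(13 + 0\right) 46 = 13 \cdot 46 = 598$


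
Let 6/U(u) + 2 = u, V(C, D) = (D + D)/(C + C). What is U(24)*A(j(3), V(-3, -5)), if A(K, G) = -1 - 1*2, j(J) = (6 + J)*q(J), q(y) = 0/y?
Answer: -9/11 ≈ -0.81818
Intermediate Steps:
q(y) = 0
V(C, D) = D/C (V(C, D) = (2*D)/((2*C)) = (2*D)*(1/(2*C)) = D/C)
j(J) = 0 (j(J) = (6 + J)*0 = 0)
U(u) = 6/(-2 + u)
A(K, G) = -3 (A(K, G) = -1 - 2 = -3)
U(24)*A(j(3), V(-3, -5)) = (6/(-2 + 24))*(-3) = (6/22)*(-3) = (6*(1/22))*(-3) = (3/11)*(-3) = -9/11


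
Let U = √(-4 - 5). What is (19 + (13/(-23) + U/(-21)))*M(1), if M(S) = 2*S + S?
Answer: 1272/23 - 3*I/7 ≈ 55.304 - 0.42857*I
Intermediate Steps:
M(S) = 3*S
U = 3*I (U = √(-9) = 3*I ≈ 3.0*I)
(19 + (13/(-23) + U/(-21)))*M(1) = (19 + (13/(-23) + (3*I)/(-21)))*(3*1) = (19 + (13*(-1/23) + (3*I)*(-1/21)))*3 = (19 + (-13/23 - I/7))*3 = (424/23 - I/7)*3 = 1272/23 - 3*I/7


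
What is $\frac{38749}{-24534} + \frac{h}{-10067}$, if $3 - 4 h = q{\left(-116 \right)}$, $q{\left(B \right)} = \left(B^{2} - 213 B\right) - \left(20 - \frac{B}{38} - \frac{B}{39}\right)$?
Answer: $- \frac{77155551067}{122009986332} \approx -0.63237$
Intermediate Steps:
$q{\left(B \right)} = -20 + B^{2} - \frac{315589 B}{1482}$ ($q{\left(B \right)} = \left(B^{2} - 213 B\right) - \left(20 - B \frac{1}{38} - B \frac{1}{39}\right) = \left(B^{2} - 213 B\right) + \left(-20 + \left(\frac{B}{39} + \frac{B}{38}\right)\right) = \left(B^{2} - 213 B\right) + \left(-20 + \frac{77 B}{1482}\right) = -20 + B^{2} - \frac{315589 B}{1482}$)
$h = - \frac{28258015}{2964}$ ($h = \frac{3}{4} - \frac{-20 + \left(-116\right)^{2} - - \frac{18304162}{741}}{4} = \frac{3}{4} - \frac{-20 + 13456 + \frac{18304162}{741}}{4} = \frac{3}{4} - \frac{14130119}{1482} = - \frac{28258015}{2964} \approx -9533.8$)
$\frac{38749}{-24534} + \frac{h}{-10067} = \frac{38749}{-24534} - \frac{28258015}{2964 \left(-10067\right)} = 38749 \left(- \frac{1}{24534}\right) - - \frac{28258015}{29838588} = - \frac{38749}{24534} + \frac{28258015}{29838588} = - \frac{77155551067}{122009986332}$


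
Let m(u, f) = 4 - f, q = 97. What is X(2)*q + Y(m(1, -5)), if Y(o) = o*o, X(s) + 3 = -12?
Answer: -1374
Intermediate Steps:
X(s) = -15 (X(s) = -3 - 12 = -15)
Y(o) = o²
X(2)*q + Y(m(1, -5)) = -15*97 + (4 - 1*(-5))² = -1455 + (4 + 5)² = -1455 + 9² = -1455 + 81 = -1374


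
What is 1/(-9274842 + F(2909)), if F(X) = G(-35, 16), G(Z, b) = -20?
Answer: -1/9274862 ≈ -1.0782e-7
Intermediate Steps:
F(X) = -20
1/(-9274842 + F(2909)) = 1/(-9274842 - 20) = 1/(-9274862) = -1/9274862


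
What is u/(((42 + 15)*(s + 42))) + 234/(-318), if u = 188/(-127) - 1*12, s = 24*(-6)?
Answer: -14353003/19567017 ≈ -0.73353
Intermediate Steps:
s = -144
u = -1712/127 (u = 188*(-1/127) - 12 = -188/127 - 12 = -1712/127 ≈ -13.480)
u/(((42 + 15)*(s + 42))) + 234/(-318) = -1712*1/((-144 + 42)*(42 + 15))/127 + 234/(-318) = -1712/(127*(57*(-102))) + 234*(-1/318) = -1712/127/(-5814) - 39/53 = -1712/127*(-1/5814) - 39/53 = 856/369189 - 39/53 = -14353003/19567017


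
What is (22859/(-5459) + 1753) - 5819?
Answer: -22219153/5459 ≈ -4070.2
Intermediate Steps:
(22859/(-5459) + 1753) - 5819 = (22859*(-1/5459) + 1753) - 5819 = (-22859/5459 + 1753) - 5819 = 9546768/5459 - 5819 = -22219153/5459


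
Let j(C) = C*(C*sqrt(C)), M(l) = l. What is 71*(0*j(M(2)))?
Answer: 0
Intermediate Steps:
j(C) = C**(5/2) (j(C) = C*C**(3/2) = C**(5/2))
71*(0*j(M(2))) = 71*(0*2**(5/2)) = 71*(0*(4*sqrt(2))) = 71*0 = 0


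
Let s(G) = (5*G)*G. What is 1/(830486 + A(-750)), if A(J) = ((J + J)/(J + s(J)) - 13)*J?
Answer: 3749/3150046264 ≈ 1.1901e-6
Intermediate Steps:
s(G) = 5*G²
A(J) = J*(-13 + 2*J/(J + 5*J²)) (A(J) = ((J + J)/(J + 5*J²) - 13)*J = ((2*J)/(J + 5*J²) - 13)*J = (2*J/(J + 5*J²) - 13)*J = (-13 + 2*J/(J + 5*J²))*J = J*(-13 + 2*J/(J + 5*J²)))
1/(830486 + A(-750)) = 1/(830486 - 1*(-750)*(11 + 65*(-750))/(1 + 5*(-750))) = 1/(830486 - 1*(-750)*(11 - 48750)/(1 - 3750)) = 1/(830486 - 1*(-750)*(-48739)/(-3749)) = 1/(830486 - 1*(-750)*(-1/3749)*(-48739)) = 1/(830486 + 36554250/3749) = 1/(3150046264/3749) = 3749/3150046264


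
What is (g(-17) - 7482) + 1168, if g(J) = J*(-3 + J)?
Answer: -5974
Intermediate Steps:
(g(-17) - 7482) + 1168 = (-17*(-3 - 17) - 7482) + 1168 = (-17*(-20) - 7482) + 1168 = (340 - 7482) + 1168 = -7142 + 1168 = -5974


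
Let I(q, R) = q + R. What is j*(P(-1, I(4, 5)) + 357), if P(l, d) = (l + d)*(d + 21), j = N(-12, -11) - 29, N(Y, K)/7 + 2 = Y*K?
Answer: 525957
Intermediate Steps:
I(q, R) = R + q
N(Y, K) = -14 + 7*K*Y (N(Y, K) = -14 + 7*(Y*K) = -14 + 7*(K*Y) = -14 + 7*K*Y)
j = 881 (j = (-14 + 7*(-11)*(-12)) - 29 = (-14 + 924) - 29 = 910 - 29 = 881)
P(l, d) = (21 + d)*(d + l) (P(l, d) = (d + l)*(21 + d) = (21 + d)*(d + l))
j*(P(-1, I(4, 5)) + 357) = 881*(((5 + 4)² + 21*(5 + 4) + 21*(-1) + (5 + 4)*(-1)) + 357) = 881*((9² + 21*9 - 21 + 9*(-1)) + 357) = 881*((81 + 189 - 21 - 9) + 357) = 881*(240 + 357) = 881*597 = 525957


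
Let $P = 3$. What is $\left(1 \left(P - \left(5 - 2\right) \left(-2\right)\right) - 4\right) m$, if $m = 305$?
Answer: $1525$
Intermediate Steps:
$\left(1 \left(P - \left(5 - 2\right) \left(-2\right)\right) - 4\right) m = \left(1 \left(3 - \left(5 - 2\right) \left(-2\right)\right) - 4\right) 305 = \left(1 \left(3 - 3 \left(-2\right)\right) - 4\right) 305 = \left(1 \left(3 - -6\right) - 4\right) 305 = \left(1 \left(3 + 6\right) - 4\right) 305 = \left(1 \cdot 9 - 4\right) 305 = \left(9 - 4\right) 305 = 5 \cdot 305 = 1525$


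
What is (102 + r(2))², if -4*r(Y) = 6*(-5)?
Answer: 47961/4 ≈ 11990.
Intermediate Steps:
r(Y) = 15/2 (r(Y) = -3*(-5)/2 = -¼*(-30) = 15/2)
(102 + r(2))² = (102 + 15/2)² = (219/2)² = 47961/4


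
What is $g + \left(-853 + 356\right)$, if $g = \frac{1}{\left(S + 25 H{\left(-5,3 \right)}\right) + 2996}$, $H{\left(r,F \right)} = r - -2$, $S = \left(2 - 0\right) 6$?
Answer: $- \frac{1457700}{2933} \approx -497.0$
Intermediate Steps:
$S = 12$ ($S = \left(2 + 0\right) 6 = 2 \cdot 6 = 12$)
$H{\left(r,F \right)} = 2 + r$ ($H{\left(r,F \right)} = r + 2 = 2 + r$)
$g = \frac{1}{2933}$ ($g = \frac{1}{\left(12 + 25 \left(2 - 5\right)\right) + 2996} = \frac{1}{\left(12 + 25 \left(-3\right)\right) + 2996} = \frac{1}{\left(12 - 75\right) + 2996} = \frac{1}{-63 + 2996} = \frac{1}{2933} \approx 0.00034095$)
$g + \left(-853 + 356\right) = \frac{1}{2933} + \left(-853 + 356\right) = \frac{1}{2933} - 497 = - \frac{1457700}{2933}$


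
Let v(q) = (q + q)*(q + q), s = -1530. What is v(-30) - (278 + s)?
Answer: 4852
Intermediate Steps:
v(q) = 4*q² (v(q) = (2*q)*(2*q) = 4*q²)
v(-30) - (278 + s) = 4*(-30)² - (278 - 1530) = 4*900 - 1*(-1252) = 3600 + 1252 = 4852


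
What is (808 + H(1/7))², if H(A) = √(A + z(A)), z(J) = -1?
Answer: (5656 + I*√42)²/49 ≈ 6.5286e+5 + 1496.1*I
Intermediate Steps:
H(A) = √(-1 + A) (H(A) = √(A - 1) = √(-1 + A))
(808 + H(1/7))² = (808 + √(-1 + 1/7))² = (808 + √(-1 + ⅐))² = (808 + √(-6/7))² = (808 + I*√42/7)²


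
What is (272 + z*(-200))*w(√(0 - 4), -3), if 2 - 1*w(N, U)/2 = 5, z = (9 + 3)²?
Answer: 171168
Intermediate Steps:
z = 144 (z = 12² = 144)
w(N, U) = -6 (w(N, U) = 4 - 2*5 = 4 - 10 = -6)
(272 + z*(-200))*w(√(0 - 4), -3) = (272 + 144*(-200))*(-6) = (272 - 28800)*(-6) = -28528*(-6) = 171168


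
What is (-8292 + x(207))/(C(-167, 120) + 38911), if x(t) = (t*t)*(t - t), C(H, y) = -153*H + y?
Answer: -4146/32291 ≈ -0.12839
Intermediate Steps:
C(H, y) = y - 153*H
x(t) = 0 (x(t) = t²*0 = 0)
(-8292 + x(207))/(C(-167, 120) + 38911) = (-8292 + 0)/((120 - 153*(-167)) + 38911) = -8292/((120 + 25551) + 38911) = -8292/(25671 + 38911) = -8292/64582 = -8292*1/64582 = -4146/32291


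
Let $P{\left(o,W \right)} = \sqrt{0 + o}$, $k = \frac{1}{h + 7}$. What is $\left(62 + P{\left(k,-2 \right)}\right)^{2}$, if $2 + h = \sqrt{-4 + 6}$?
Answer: $\left(62 + \frac{1}{\sqrt{5 + \sqrt{2}}}\right)^{2} \approx 3893.1$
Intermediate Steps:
$h = -2 + \sqrt{2}$ ($h = -2 + \sqrt{-4 + 6} = -2 + \sqrt{2} \approx -0.58579$)
$k = \frac{1}{5 + \sqrt{2}}$ ($k = \frac{1}{\left(-2 + \sqrt{2}\right) + 7} = \frac{1}{5 + \sqrt{2}} \approx 0.1559$)
$P{\left(o,W \right)} = \sqrt{o}$
$\left(62 + P{\left(k,-2 \right)}\right)^{2} = \left(62 + \sqrt{\frac{5}{23} - \frac{\sqrt{2}}{23}}\right)^{2}$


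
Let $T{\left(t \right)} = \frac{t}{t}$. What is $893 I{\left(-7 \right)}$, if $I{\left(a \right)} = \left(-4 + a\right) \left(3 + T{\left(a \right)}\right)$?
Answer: $-39292$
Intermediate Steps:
$T{\left(t \right)} = 1$
$I{\left(a \right)} = -16 + 4 a$ ($I{\left(a \right)} = \left(-4 + a\right) \left(3 + 1\right) = \left(-4 + a\right) 4 = -16 + 4 a$)
$893 I{\left(-7 \right)} = 893 \left(-16 + 4 \left(-7\right)\right) = 893 \left(-16 - 28\right) = 893 \left(-44\right) = -39292$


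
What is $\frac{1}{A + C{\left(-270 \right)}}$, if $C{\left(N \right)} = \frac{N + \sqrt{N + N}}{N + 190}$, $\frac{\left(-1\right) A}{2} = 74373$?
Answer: $- \frac{1983235}{294991579893} + \frac{i \sqrt{15}}{294991579893} \approx -6.723 \cdot 10^{-6} + 1.3129 \cdot 10^{-11} i$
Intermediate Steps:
$A = -148746$ ($A = \left(-2\right) 74373 = -148746$)
$C{\left(N \right)} = \frac{N + \sqrt{2} \sqrt{N}}{190 + N}$ ($C{\left(N \right)} = \frac{N + \sqrt{2 N}}{190 + N} = \frac{N + \sqrt{2} \sqrt{N}}{190 + N}$)
$\frac{1}{A + C{\left(-270 \right)}} = \frac{1}{-148746 + \frac{-270 + \sqrt{2} \sqrt{-270}}{190 - 270}} = \frac{1}{-148746 + \frac{-270 + \sqrt{2} \cdot 3 i \sqrt{30}}{-80}} = \frac{1}{-148746 - \frac{-270 + 6 i \sqrt{15}}{80}} = \frac{1}{-148746 + \left(\frac{27}{8} - \frac{3 i \sqrt{15}}{40}\right)} = \frac{1}{- \frac{1189941}{8} - \frac{3 i \sqrt{15}}{40}}$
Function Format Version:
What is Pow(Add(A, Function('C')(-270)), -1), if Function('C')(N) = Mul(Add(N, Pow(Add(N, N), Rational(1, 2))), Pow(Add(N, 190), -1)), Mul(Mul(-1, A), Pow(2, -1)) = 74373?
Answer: Add(Rational(-1983235, 294991579893), Mul(Rational(1, 294991579893), I, Pow(15, Rational(1, 2)))) ≈ Add(-6.7230e-6, Mul(1.3129e-11, I))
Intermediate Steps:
A = -148746 (A = Mul(-2, 74373) = -148746)
Function('C')(N) = Mul(Pow(Add(190, N), -1), Add(N, Mul(Pow(2, Rational(1, 2)), Pow(N, Rational(1, 2))))) (Function('C')(N) = Mul(Add(N, Pow(Mul(2, N), Rational(1, 2))), Pow(Add(190, N), -1)) = Mul(Add(N, Mul(Pow(2, Rational(1, 2)), Pow(N, Rational(1, 2)))), Pow(Add(190, N), -1)) = Mul(Pow(Add(190, N), -1), Add(N, Mul(Pow(2, Rational(1, 2)), Pow(N, Rational(1, 2))))))
Pow(Add(A, Function('C')(-270)), -1) = Pow(Add(-148746, Mul(Pow(Add(190, -270), -1), Add(-270, Mul(Pow(2, Rational(1, 2)), Pow(-270, Rational(1, 2)))))), -1) = Pow(Add(-148746, Mul(Pow(-80, -1), Add(-270, Mul(Pow(2, Rational(1, 2)), Mul(3, I, Pow(30, Rational(1, 2))))))), -1) = Pow(Add(-148746, Mul(Rational(-1, 80), Add(-270, Mul(6, I, Pow(15, Rational(1, 2)))))), -1) = Pow(Add(-148746, Add(Rational(27, 8), Mul(Rational(-3, 40), I, Pow(15, Rational(1, 2))))), -1) = Pow(Add(Rational(-1189941, 8), Mul(Rational(-3, 40), I, Pow(15, Rational(1, 2)))), -1)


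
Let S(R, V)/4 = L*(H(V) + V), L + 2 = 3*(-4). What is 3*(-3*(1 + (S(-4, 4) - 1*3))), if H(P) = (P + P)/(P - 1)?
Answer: 3378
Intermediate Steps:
H(P) = 2*P/(-1 + P) (H(P) = (2*P)/(-1 + P) = 2*P/(-1 + P))
L = -14 (L = -2 + 3*(-4) = -2 - 12 = -14)
S(R, V) = -56*V - 112*V/(-1 + V) (S(R, V) = 4*(-14*(2*V/(-1 + V) + V)) = 4*(-14*(V + 2*V/(-1 + V))) = 4*(-14*V - 28*V/(-1 + V)) = -56*V - 112*V/(-1 + V))
3*(-3*(1 + (S(-4, 4) - 1*3))) = 3*(-3*(1 + (56*4*(-1 - 1*4)/(-1 + 4) - 1*3))) = 3*(-3*(1 + (56*4*(-1 - 4)/3 - 3))) = 3*(-3*(1 + (56*4*(⅓)*(-5) - 3))) = 3*(-3*(1 + (-1120/3 - 3))) = 3*(-3*(1 - 1129/3)) = 3*(-3*(-1126/3)) = 3*1126 = 3378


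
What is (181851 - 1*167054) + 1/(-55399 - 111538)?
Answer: 2470166788/166937 ≈ 14797.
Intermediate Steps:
(181851 - 1*167054) + 1/(-55399 - 111538) = (181851 - 167054) + 1/(-166937) = 14797 - 1/166937 = 2470166788/166937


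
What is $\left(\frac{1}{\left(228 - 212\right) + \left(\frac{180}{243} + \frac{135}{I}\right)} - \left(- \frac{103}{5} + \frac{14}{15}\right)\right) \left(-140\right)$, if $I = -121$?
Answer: $- \frac{423020360}{153141} \approx -2762.3$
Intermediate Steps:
$\left(\frac{1}{\left(228 - 212\right) + \left(\frac{180}{243} + \frac{135}{I}\right)} - \left(- \frac{103}{5} + \frac{14}{15}\right)\right) \left(-140\right) = \left(\frac{1}{\left(228 - 212\right) + \left(\frac{180}{243} + \frac{135}{-121}\right)} - \left(- \frac{103}{5} + \frac{14}{15}\right)\right) \left(-140\right) = \left(\frac{1}{\left(228 - 212\right) + \left(180 \cdot \frac{1}{243} + 135 \left(- \frac{1}{121}\right)\right)} - - \frac{59}{3}\right) \left(-140\right) = \left(\frac{1}{16 + \left(\frac{20}{27} - \frac{135}{121}\right)} + \left(- \frac{14}{15} + \frac{103}{5}\right)\right) \left(-140\right) = \left(\frac{1}{16 - \frac{1225}{3267}} + \frac{59}{3}\right) \left(-140\right) = \left(\frac{1}{\frac{51047}{3267}} + \frac{59}{3}\right) \left(-140\right) = \left(\frac{3267}{51047} + \frac{59}{3}\right) \left(-140\right) = \frac{3021574}{153141} \left(-140\right) = - \frac{423020360}{153141}$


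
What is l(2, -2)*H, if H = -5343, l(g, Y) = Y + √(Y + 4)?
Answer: 10686 - 5343*√2 ≈ 3129.9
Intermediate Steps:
l(g, Y) = Y + √(4 + Y)
l(2, -2)*H = (-2 + √(4 - 2))*(-5343) = (-2 + √2)*(-5343) = 10686 - 5343*√2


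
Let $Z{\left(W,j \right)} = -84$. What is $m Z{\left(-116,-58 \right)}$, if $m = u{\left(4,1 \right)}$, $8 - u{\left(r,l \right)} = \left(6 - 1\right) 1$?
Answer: $-252$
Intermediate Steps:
$u{\left(r,l \right)} = 3$ ($u{\left(r,l \right)} = 8 - \left(6 - 1\right) 1 = 8 - 5 \cdot 1 = 8 - 5 = 3$)
$m = 3$
$m Z{\left(-116,-58 \right)} = 3 \left(-84\right) = -252$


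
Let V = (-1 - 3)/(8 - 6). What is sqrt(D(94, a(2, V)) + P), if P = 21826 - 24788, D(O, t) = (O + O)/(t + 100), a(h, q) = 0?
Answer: I*sqrt(74003)/5 ≈ 54.407*I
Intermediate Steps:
V = -2 (V = -4/2 = -4*1/2 = -2)
D(O, t) = 2*O/(100 + t) (D(O, t) = (2*O)/(100 + t) = 2*O/(100 + t))
P = -2962
sqrt(D(94, a(2, V)) + P) = sqrt(2*94/(100 + 0) - 2962) = sqrt(2*94/100 - 2962) = sqrt(2*94*(1/100) - 2962) = sqrt(47/25 - 2962) = sqrt(-74003/25) = I*sqrt(74003)/5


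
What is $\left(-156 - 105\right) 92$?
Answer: $-24012$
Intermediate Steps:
$\left(-156 - 105\right) 92 = \left(-261\right) 92 = -24012$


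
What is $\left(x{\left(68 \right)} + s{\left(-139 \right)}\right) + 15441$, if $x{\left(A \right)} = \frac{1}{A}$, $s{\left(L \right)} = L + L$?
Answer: $\frac{1031085}{68} \approx 15163.0$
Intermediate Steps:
$s{\left(L \right)} = 2 L$
$\left(x{\left(68 \right)} + s{\left(-139 \right)}\right) + 15441 = \left(\frac{1}{68} + 2 \left(-139\right)\right) + 15441 = \left(\frac{1}{68} - 278\right) + 15441 = - \frac{18903}{68} + 15441 = \frac{1031085}{68}$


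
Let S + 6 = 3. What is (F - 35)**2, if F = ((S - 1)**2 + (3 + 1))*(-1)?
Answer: 3025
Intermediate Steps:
S = -3 (S = -6 + 3 = -3)
F = -20 (F = ((-3 - 1)**2 + (3 + 1))*(-1) = ((-4)**2 + 4)*(-1) = (16 + 4)*(-1) = 20*(-1) = -20)
(F - 35)**2 = (-20 - 35)**2 = (-55)**2 = 3025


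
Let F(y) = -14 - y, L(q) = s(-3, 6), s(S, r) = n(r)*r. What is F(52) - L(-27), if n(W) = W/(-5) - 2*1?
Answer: -234/5 ≈ -46.800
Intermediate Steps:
n(W) = -2 - W/5 (n(W) = W*(-⅕) - 2 = -W/5 - 2 = -2 - W/5)
s(S, r) = r*(-2 - r/5) (s(S, r) = (-2 - r/5)*r = r*(-2 - r/5))
L(q) = -96/5 (L(q) = -⅕*6*(10 + 6) = -⅕*6*16 = -96/5)
F(52) - L(-27) = (-14 - 1*52) - 1*(-96/5) = (-14 - 52) + 96/5 = -66 + 96/5 = -234/5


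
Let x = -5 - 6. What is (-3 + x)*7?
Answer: -98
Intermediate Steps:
x = -11
(-3 + x)*7 = (-3 - 11)*7 = -14*7 = -98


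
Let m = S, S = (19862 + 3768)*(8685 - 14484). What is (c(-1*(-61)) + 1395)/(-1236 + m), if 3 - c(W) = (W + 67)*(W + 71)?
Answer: 861/7612867 ≈ 0.00011310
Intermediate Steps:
S = -137030370 (S = 23630*(-5799) = -137030370)
m = -137030370
c(W) = 3 - (67 + W)*(71 + W) (c(W) = 3 - (W + 67)*(W + 71) = 3 - (67 + W)*(71 + W))
(c(-1*(-61)) + 1395)/(-1236 + m) = ((-4754 - (-1*(-61))**2 - (-138)*(-61)) + 1395)/(-1236 - 137030370) = ((-4754 - 1*61**2 - 138*61) + 1395)/(-137031606) = ((-4754 - 1*3721 - 8418) + 1395)*(-1/137031606) = ((-4754 - 3721 - 8418) + 1395)*(-1/137031606) = (-16893 + 1395)*(-1/137031606) = -15498*(-1/137031606) = 861/7612867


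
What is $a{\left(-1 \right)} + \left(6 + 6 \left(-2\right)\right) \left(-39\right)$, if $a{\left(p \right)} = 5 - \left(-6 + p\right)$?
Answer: $246$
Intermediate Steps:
$a{\left(p \right)} = 11 - p$
$a{\left(-1 \right)} + \left(6 + 6 \left(-2\right)\right) \left(-39\right) = \left(11 - -1\right) + \left(6 + 6 \left(-2\right)\right) \left(-39\right) = \left(11 + 1\right) + \left(6 - 12\right) \left(-39\right) = 12 - -234 = 12 + 234 = 246$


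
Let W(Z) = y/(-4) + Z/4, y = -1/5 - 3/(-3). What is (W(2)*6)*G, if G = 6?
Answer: 54/5 ≈ 10.800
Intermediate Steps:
y = 4/5 (y = -1*1/5 - 3*(-1/3) = -1/5 + 1 = 4/5 ≈ 0.80000)
W(Z) = -1/5 + Z/4 (W(Z) = (4/5)/(-4) + Z/4 = (4/5)*(-1/4) + Z*(1/4) = -1/5 + Z/4)
(W(2)*6)*G = ((-1/5 + (1/4)*2)*6)*6 = ((-1/5 + 1/2)*6)*6 = ((3/10)*6)*6 = (9/5)*6 = 54/5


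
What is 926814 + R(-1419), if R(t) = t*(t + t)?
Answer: 4953936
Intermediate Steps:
R(t) = 2*t² (R(t) = t*(2*t) = 2*t²)
926814 + R(-1419) = 926814 + 2*(-1419)² = 926814 + 2*2013561 = 926814 + 4027122 = 4953936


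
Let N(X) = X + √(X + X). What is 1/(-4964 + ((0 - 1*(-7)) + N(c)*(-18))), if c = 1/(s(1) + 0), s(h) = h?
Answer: -4975/24749977 + 18*√2/24749977 ≈ -0.00019998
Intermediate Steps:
c = 1 (c = 1/(1 + 0) = 1/1 = 1)
N(X) = X + √2*√X (N(X) = X + √(2*X) = X + √2*√X)
1/(-4964 + ((0 - 1*(-7)) + N(c)*(-18))) = 1/(-4964 + ((0 - 1*(-7)) + (1 + √2*√1)*(-18))) = 1/(-4964 + ((0 + 7) + (1 + √2*1)*(-18))) = 1/(-4964 + (7 + (1 + √2)*(-18))) = 1/(-4964 + (7 + (-18 - 18*√2))) = 1/(-4964 + (-11 - 18*√2)) = 1/(-4975 - 18*√2)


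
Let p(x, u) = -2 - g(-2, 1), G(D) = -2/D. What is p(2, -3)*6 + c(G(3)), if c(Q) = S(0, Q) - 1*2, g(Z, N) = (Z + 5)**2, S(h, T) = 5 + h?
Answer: -63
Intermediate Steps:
g(Z, N) = (5 + Z)**2
p(x, u) = -11 (p(x, u) = -2 - (5 - 2)**2 = -2 - 1*3**2 = -2 - 1*9 = -2 - 9 = -11)
c(Q) = 3 (c(Q) = (5 + 0) - 1*2 = 5 - 2 = 3)
p(2, -3)*6 + c(G(3)) = -11*6 + 3 = -66 + 3 = -63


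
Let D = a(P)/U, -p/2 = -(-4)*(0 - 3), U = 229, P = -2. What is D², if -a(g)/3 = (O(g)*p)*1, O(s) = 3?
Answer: 46656/52441 ≈ 0.88969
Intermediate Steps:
p = 24 (p = -(-2)*(-4*(0 - 3)) = -(-2)*(-4*(-3)) = -(-2)*12 = -2*(-12) = 24)
a(g) = -216 (a(g) = -3*3*24 = -216)
D = -216/229 ≈ -0.94323
D² = (-216/229)² = 46656/52441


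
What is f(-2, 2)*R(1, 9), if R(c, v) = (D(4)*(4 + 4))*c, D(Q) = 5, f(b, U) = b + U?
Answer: 0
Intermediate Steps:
f(b, U) = U + b
R(c, v) = 40*c (R(c, v) = (5*(4 + 4))*c = (5*8)*c = 40*c)
f(-2, 2)*R(1, 9) = (2 - 2)*(40*1) = 0*40 = 0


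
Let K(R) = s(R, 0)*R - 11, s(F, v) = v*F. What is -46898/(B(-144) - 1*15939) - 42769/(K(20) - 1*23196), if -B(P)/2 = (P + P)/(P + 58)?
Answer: 76124767483/15912227655 ≈ 4.7840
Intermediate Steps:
s(F, v) = F*v
B(P) = -4*P/(58 + P) (B(P) = -2*(P + P)/(P + 58) = -2*2*P/(58 + P) = -4*P/(58 + P))
K(R) = -11 (K(R) = (R*0)*R - 11 = 0*R - 11 = 0 - 11 = -11)
-46898/(B(-144) - 1*15939) - 42769/(K(20) - 1*23196) = -46898/(-4*(-144)/(58 - 144) - 1*15939) - 42769/(-11 - 1*23196) = -46898/(-4*(-144)/(-86) - 15939) - 42769/(-11 - 23196) = -46898/(-4*(-144)*(-1/86) - 15939) - 42769/(-23207) = -46898/(-288/43 - 15939) - 42769*(-1/23207) = -46898/(-685665/43) + 42769/23207 = -46898*(-43/685665) + 42769/23207 = 2016614/685665 + 42769/23207 = 76124767483/15912227655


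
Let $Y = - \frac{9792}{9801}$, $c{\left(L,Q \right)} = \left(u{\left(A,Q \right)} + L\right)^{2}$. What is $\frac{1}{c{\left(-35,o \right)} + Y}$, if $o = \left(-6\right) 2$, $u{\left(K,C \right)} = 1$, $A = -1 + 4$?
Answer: $\frac{1089}{1257796} \approx 0.0008658$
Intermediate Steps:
$A = 3$
$o = -12$
$c{\left(L,Q \right)} = \left(1 + L\right)^{2}$
$Y = - \frac{1088}{1089}$ ($Y = \left(-9792\right) \frac{1}{9801} = - \frac{1088}{1089} \approx -0.99908$)
$\frac{1}{c{\left(-35,o \right)} + Y} = \frac{1}{\left(1 - 35\right)^{2} - \frac{1088}{1089}} = \frac{1}{\left(-34\right)^{2} - \frac{1088}{1089}} = \frac{1}{1156 - \frac{1088}{1089}} = \frac{1}{\frac{1257796}{1089}} = \frac{1089}{1257796}$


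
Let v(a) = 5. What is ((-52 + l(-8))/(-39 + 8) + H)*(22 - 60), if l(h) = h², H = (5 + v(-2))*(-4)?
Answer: 47576/31 ≈ 1534.7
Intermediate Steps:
H = -40 (H = (5 + 5)*(-4) = 10*(-4) = -40)
((-52 + l(-8))/(-39 + 8) + H)*(22 - 60) = ((-52 + (-8)²)/(-39 + 8) - 40)*(22 - 60) = ((-52 + 64)/(-31) - 40)*(-38) = (12*(-1/31) - 40)*(-38) = (-12/31 - 40)*(-38) = -1252/31*(-38) = 47576/31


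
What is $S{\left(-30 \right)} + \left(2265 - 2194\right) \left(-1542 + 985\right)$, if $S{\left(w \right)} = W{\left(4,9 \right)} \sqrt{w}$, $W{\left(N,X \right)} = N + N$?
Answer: $-39547 + 8 i \sqrt{30} \approx -39547.0 + 43.818 i$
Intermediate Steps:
$W{\left(N,X \right)} = 2 N$
$S{\left(w \right)} = 8 \sqrt{w}$ ($S{\left(w \right)} = 2 \cdot 4 \sqrt{w} = 8 \sqrt{w}$)
$S{\left(-30 \right)} + \left(2265 - 2194\right) \left(-1542 + 985\right) = 8 \sqrt{-30} + \left(2265 - 2194\right) \left(-1542 + 985\right) = 8 i \sqrt{30} + 71 \left(-557\right) = 8 i \sqrt{30} - 39547 = -39547 + 8 i \sqrt{30}$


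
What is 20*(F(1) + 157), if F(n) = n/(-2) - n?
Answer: 3110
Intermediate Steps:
F(n) = -3*n/2 (F(n) = n*(-½) - n = -n/2 - n = -3*n/2)
20*(F(1) + 157) = 20*(-3/2*1 + 157) = 20*(-3/2 + 157) = 20*(311/2) = 3110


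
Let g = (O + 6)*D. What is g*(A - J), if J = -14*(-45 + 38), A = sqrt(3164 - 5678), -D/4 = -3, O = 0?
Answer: -7056 + 72*I*sqrt(2514) ≈ -7056.0 + 3610.1*I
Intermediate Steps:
D = 12 (D = -4*(-3) = 12)
A = I*sqrt(2514) (A = sqrt(-2514) = I*sqrt(2514) ≈ 50.14*I)
J = 98 (J = -14*(-7) = 98)
g = 72 (g = (0 + 6)*12 = 6*12 = 72)
g*(A - J) = 72*(I*sqrt(2514) - 1*98) = 72*(I*sqrt(2514) - 98) = 72*(-98 + I*sqrt(2514)) = -7056 + 72*I*sqrt(2514)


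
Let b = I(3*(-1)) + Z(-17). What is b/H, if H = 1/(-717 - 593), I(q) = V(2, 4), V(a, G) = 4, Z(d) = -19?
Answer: 19650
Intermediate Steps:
I(q) = 4
b = -15 (b = 4 - 19 = -15)
H = -1/1310 (H = 1/(-1310) = -1/1310 ≈ -0.00076336)
b/H = -15/(-1/1310) = -15*(-1310) = 19650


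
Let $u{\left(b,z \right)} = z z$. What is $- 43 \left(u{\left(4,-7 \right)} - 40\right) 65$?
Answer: $-25155$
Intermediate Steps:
$u{\left(b,z \right)} = z^{2}$
$- 43 \left(u{\left(4,-7 \right)} - 40\right) 65 = - 43 \left(\left(-7\right)^{2} - 40\right) 65 = - 43 \left(49 - 40\right) 65 = \left(-43\right) 9 \cdot 65 = \left(-387\right) 65 = -25155$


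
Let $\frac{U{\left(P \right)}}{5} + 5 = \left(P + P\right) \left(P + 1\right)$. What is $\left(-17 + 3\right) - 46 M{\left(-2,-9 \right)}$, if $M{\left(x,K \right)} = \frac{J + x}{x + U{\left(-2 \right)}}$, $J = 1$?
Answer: $- \frac{144}{7} \approx -20.571$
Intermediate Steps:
$U{\left(P \right)} = -25 + 10 P \left(1 + P\right)$ ($U{\left(P \right)} = -25 + 5 \left(P + P\right) \left(P + 1\right) = -25 + 5 \cdot 2 P \left(1 + P\right) = -25 + 10 P \left(1 + P\right)$)
$M{\left(x,K \right)} = \frac{1 + x}{-5 + x}$ ($M{\left(x,K \right)} = \frac{1 + x}{x + \left(-25 + 10 \left(-2\right) + 10 \left(-2\right)^{2}\right)} = \frac{1 + x}{x - 5} = \frac{1 + x}{-5 + x}$)
$\left(-17 + 3\right) - 46 M{\left(-2,-9 \right)} = \left(-17 + 3\right) - 46 \frac{1 - 2}{-5 - 2} = -14 - 46 \frac{1}{-7} \left(-1\right) = -14 - 46 \left(\left(- \frac{1}{7}\right) \left(-1\right)\right) = -14 - \frac{46}{7} = - \frac{144}{7}$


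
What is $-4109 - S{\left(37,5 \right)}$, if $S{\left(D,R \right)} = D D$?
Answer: $-5478$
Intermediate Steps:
$S{\left(D,R \right)} = D^{2}$
$-4109 - S{\left(37,5 \right)} = -4109 - 37^{2} = -4109 - 1369 = -5478$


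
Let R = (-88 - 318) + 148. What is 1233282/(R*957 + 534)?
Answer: -205547/41062 ≈ -5.0058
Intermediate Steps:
R = -258 (R = -406 + 148 = -258)
1233282/(R*957 + 534) = 1233282/(-258*957 + 534) = 1233282/(-246906 + 534) = 1233282/(-246372) = 1233282*(-1/246372) = -205547/41062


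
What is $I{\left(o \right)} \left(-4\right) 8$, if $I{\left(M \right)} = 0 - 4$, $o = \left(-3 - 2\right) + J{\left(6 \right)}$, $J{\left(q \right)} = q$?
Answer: $128$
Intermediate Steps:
$o = 1$ ($o = \left(-3 - 2\right) + 6 = -5 + 6 = 1$)
$I{\left(M \right)} = -4$ ($I{\left(M \right)} = 0 - 4 = -4$)
$I{\left(o \right)} \left(-4\right) 8 = \left(-4\right) \left(-4\right) 8 = 16 \cdot 8 = 128$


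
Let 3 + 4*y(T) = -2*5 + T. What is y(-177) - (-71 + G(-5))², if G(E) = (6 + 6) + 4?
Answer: -6145/2 ≈ -3072.5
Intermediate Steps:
G(E) = 16 (G(E) = 12 + 4 = 16)
y(T) = -13/4 + T/4 (y(T) = -¾ + (-2*5 + T)/4 = -¾ + (-10 + T)/4 = -¾ + (-5/2 + T/4) = -13/4 + T/4)
y(-177) - (-71 + G(-5))² = (-13/4 + (¼)*(-177)) - (-71 + 16)² = (-13/4 - 177/4) - 1*(-55)² = -95/2 - 1*3025 = -95/2 - 3025 = -6145/2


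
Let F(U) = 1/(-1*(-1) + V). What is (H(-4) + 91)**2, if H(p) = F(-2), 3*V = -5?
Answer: 32041/4 ≈ 8010.3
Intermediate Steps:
V = -5/3 (V = (1/3)*(-5) = -5/3 ≈ -1.6667)
F(U) = -3/2 (F(U) = 1/(-1*(-1) - 5/3) = 1/(1 - 5/3) = 1/(-2/3) = -3/2)
H(p) = -3/2
(H(-4) + 91)**2 = (-3/2 + 91)**2 = (179/2)**2 = 32041/4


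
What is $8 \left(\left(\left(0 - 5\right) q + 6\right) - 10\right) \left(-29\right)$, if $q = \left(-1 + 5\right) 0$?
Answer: $928$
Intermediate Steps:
$q = 0$ ($q = 4 \cdot 0 = 0$)
$8 \left(\left(\left(0 - 5\right) q + 6\right) - 10\right) \left(-29\right) = 8 \left(\left(\left(0 - 5\right) 0 + 6\right) - 10\right) \left(-29\right) = 8 \left(\left(\left(-5\right) 0 + 6\right) - 10\right) \left(-29\right) = 8 \left(\left(0 + 6\right) - 10\right) \left(-29\right) = 8 \left(6 - 10\right) \left(-29\right) = 8 \left(-4\right) \left(-29\right) = \left(-32\right) \left(-29\right) = 928$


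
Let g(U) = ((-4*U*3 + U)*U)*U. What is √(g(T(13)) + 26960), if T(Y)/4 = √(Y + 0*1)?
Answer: 4*√(1685 - 572*√13) ≈ 77.705*I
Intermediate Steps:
T(Y) = 4*√Y (T(Y) = 4*√(Y + 0*1) = 4*√(Y + 0) = 4*√Y)
g(U) = -11*U³ (g(U) = ((-12*U + U)*U)*U = ((-11*U)*U)*U = (-11*U²)*U = -11*U³)
√(g(T(13)) + 26960) = √(-11*832*√13 + 26960) = √(-9152*√13 + 26960) = √(26960 - 9152*√13)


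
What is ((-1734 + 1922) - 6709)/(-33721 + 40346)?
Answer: -6521/6625 ≈ -0.98430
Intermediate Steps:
((-1734 + 1922) - 6709)/(-33721 + 40346) = (188 - 6709)/6625 = -6521*1/6625 = -6521/6625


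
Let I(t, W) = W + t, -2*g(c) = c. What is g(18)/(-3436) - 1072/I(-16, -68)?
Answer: 921037/72156 ≈ 12.765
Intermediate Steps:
g(c) = -c/2
g(18)/(-3436) - 1072/I(-16, -68) = -½*18/(-3436) - 1072/(-68 - 16) = -9*(-1/3436) - 1072/(-84) = 9/3436 - 1072*(-1/84) = 9/3436 + 268/21 = 921037/72156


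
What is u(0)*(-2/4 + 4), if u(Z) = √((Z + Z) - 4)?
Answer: 7*I ≈ 7.0*I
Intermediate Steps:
u(Z) = √(-4 + 2*Z) (u(Z) = √(2*Z - 4) = √(-4 + 2*Z))
u(0)*(-2/4 + 4) = √(-4 + 2*0)*(-2/4 + 4) = √(-4 + 0)*(-2*¼ + 4) = √(-4)*(-½ + 4) = (2*I)*(7/2) = 7*I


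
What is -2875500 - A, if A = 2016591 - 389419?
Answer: -4502672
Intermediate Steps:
A = 1627172
-2875500 - A = -2875500 - 1*1627172 = -2875500 - 1627172 = -4502672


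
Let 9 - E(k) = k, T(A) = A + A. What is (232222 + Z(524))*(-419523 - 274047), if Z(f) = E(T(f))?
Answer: -160341593310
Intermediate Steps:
T(A) = 2*A
E(k) = 9 - k
Z(f) = 9 - 2*f
(232222 + Z(524))*(-419523 - 274047) = (232222 + (9 - 2*524))*(-419523 - 274047) = (232222 + (9 - 1048))*(-693570) = (232222 - 1039)*(-693570) = 231183*(-693570) = -160341593310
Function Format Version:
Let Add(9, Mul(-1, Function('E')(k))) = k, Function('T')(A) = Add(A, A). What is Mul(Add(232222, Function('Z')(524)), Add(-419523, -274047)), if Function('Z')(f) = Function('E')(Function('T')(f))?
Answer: -160341593310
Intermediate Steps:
Function('T')(A) = Mul(2, A)
Function('E')(k) = Add(9, Mul(-1, k))
Function('Z')(f) = Add(9, Mul(-2, f)) (Function('Z')(f) = Add(9, Mul(-1, Mul(2, f))) = Add(9, Mul(-2, f)))
Mul(Add(232222, Function('Z')(524)), Add(-419523, -274047)) = Mul(Add(232222, Add(9, Mul(-2, 524))), Add(-419523, -274047)) = Mul(Add(232222, Add(9, -1048)), -693570) = Mul(Add(232222, -1039), -693570) = Mul(231183, -693570) = -160341593310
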